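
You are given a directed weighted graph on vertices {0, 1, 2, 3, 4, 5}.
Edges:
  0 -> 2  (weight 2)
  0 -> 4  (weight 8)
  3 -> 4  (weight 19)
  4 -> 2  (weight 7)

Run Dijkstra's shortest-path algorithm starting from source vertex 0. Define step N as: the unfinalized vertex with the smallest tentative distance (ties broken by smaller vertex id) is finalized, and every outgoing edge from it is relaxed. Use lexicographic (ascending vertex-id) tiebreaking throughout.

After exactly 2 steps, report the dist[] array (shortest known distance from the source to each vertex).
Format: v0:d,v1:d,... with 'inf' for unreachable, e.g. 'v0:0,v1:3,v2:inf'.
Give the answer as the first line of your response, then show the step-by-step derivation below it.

v0:0,v1:inf,v2:2,v3:inf,v4:8,v5:inf

step 1: dist = v0:0,v1:inf,v2:2,v3:inf,v4:8,v5:inf
step 2: dist = v0:0,v1:inf,v2:2,v3:inf,v4:8,v5:inf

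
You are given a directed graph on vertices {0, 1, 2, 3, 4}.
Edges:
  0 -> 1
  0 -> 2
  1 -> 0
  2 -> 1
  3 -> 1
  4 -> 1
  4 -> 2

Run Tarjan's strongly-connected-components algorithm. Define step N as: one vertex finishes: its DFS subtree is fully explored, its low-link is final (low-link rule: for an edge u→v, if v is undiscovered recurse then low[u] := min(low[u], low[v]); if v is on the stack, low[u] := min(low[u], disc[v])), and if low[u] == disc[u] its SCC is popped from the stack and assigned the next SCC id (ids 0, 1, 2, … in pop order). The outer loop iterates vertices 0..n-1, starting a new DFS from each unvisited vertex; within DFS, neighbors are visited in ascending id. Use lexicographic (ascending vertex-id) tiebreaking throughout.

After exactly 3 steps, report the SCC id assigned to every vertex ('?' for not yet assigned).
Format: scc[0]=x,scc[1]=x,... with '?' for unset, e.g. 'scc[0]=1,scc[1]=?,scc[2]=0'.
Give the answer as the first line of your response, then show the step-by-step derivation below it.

scc[0]=0,scc[1]=0,scc[2]=0,scc[3]=?,scc[4]=?

step 1: low=(low[0]=0,low[1]=0,low[2]=?,low[3]=?,low[4]=?); scc=(scc[0]=?,scc[1]=?,scc[2]=?,scc[3]=?,scc[4]=?)
step 2: low=(low[0]=0,low[1]=0,low[2]=1,low[3]=?,low[4]=?); scc=(scc[0]=?,scc[1]=?,scc[2]=?,scc[3]=?,scc[4]=?)
step 3: low=(low[0]=0,low[1]=0,low[2]=1,low[3]=?,low[4]=?); scc=(scc[0]=0,scc[1]=0,scc[2]=0,scc[3]=?,scc[4]=?)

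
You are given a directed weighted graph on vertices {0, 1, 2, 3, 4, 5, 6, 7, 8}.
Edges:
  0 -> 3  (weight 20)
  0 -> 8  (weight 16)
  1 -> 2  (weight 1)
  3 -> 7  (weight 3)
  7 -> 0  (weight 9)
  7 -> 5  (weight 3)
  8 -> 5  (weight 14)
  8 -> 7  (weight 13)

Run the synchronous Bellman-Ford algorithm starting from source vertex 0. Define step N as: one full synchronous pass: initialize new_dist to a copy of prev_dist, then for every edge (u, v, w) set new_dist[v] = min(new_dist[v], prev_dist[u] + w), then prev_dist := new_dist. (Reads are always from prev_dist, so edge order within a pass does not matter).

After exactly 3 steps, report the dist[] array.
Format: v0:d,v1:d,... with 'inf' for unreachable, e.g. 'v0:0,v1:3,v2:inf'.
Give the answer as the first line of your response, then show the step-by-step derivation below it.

v0:0,v1:inf,v2:inf,v3:20,v4:inf,v5:26,v6:inf,v7:23,v8:16

step 1: dist = v0:0,v1:inf,v2:inf,v3:20,v4:inf,v5:inf,v6:inf,v7:inf,v8:16
step 2: dist = v0:0,v1:inf,v2:inf,v3:20,v4:inf,v5:30,v6:inf,v7:23,v8:16
step 3: dist = v0:0,v1:inf,v2:inf,v3:20,v4:inf,v5:26,v6:inf,v7:23,v8:16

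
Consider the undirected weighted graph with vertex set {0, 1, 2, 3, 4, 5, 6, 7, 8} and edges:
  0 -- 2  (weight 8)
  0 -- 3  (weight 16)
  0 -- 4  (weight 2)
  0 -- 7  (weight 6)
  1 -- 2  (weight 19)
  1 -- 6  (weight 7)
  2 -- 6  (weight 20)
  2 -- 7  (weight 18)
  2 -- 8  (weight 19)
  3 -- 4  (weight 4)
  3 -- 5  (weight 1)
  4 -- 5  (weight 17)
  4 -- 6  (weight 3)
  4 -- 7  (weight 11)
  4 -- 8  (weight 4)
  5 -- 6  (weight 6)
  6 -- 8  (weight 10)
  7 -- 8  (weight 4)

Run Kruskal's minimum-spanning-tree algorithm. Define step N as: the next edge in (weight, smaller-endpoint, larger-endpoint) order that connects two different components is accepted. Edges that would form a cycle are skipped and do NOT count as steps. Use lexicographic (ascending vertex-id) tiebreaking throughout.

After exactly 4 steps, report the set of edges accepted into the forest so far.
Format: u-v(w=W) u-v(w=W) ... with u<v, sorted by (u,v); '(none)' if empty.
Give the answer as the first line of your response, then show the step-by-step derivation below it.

0-4(w=2) 3-4(w=4) 3-5(w=1) 4-6(w=3)

step 1: add edge 3-5 (w=1); MST = {3-5(w=1)}
step 2: add edge 0-4 (w=2); MST = {0-4(w=2) 3-5(w=1)}
step 3: add edge 4-6 (w=3); MST = {0-4(w=2) 3-5(w=1) 4-6(w=3)}
step 4: add edge 3-4 (w=4); MST = {0-4(w=2) 3-4(w=4) 3-5(w=1) 4-6(w=3)}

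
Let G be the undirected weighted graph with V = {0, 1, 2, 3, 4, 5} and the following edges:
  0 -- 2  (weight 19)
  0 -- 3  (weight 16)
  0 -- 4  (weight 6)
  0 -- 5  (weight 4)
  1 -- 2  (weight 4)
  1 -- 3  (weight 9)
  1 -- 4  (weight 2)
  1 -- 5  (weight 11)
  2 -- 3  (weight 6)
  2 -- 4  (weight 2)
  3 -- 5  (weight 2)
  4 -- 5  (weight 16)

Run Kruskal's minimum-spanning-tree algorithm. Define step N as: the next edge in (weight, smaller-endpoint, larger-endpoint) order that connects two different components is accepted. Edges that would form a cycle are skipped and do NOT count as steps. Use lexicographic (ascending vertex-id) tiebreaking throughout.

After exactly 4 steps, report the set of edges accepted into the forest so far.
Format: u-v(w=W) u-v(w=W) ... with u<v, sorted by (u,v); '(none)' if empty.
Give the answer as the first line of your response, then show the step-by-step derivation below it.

0-5(w=4) 1-4(w=2) 2-4(w=2) 3-5(w=2)

step 1: add edge 1-4 (w=2); MST = {1-4(w=2)}
step 2: add edge 2-4 (w=2); MST = {1-4(w=2) 2-4(w=2)}
step 3: add edge 3-5 (w=2); MST = {1-4(w=2) 2-4(w=2) 3-5(w=2)}
step 4: add edge 0-5 (w=4); MST = {0-5(w=4) 1-4(w=2) 2-4(w=2) 3-5(w=2)}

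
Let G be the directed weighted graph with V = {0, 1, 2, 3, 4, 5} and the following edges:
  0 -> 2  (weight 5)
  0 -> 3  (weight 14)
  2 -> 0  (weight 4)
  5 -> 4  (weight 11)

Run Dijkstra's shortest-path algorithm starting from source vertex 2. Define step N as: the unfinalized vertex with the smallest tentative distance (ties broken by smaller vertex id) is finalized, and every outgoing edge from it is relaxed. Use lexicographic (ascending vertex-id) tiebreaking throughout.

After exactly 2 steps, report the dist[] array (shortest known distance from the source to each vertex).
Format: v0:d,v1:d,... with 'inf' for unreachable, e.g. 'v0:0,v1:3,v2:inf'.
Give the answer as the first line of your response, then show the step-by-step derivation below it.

v0:4,v1:inf,v2:0,v3:18,v4:inf,v5:inf

step 1: dist = v0:4,v1:inf,v2:0,v3:inf,v4:inf,v5:inf
step 2: dist = v0:4,v1:inf,v2:0,v3:18,v4:inf,v5:inf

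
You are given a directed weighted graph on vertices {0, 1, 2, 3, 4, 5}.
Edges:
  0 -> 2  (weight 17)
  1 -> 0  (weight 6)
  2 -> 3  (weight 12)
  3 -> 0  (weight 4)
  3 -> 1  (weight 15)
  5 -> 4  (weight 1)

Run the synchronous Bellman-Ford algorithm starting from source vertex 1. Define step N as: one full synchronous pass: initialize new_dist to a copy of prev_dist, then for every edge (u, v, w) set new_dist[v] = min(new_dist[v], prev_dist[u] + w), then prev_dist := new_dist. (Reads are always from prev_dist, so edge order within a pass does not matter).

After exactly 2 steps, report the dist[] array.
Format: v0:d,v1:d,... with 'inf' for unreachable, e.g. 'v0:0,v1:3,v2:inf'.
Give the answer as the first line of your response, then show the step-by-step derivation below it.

v0:6,v1:0,v2:23,v3:inf,v4:inf,v5:inf

step 1: dist = v0:6,v1:0,v2:inf,v3:inf,v4:inf,v5:inf
step 2: dist = v0:6,v1:0,v2:23,v3:inf,v4:inf,v5:inf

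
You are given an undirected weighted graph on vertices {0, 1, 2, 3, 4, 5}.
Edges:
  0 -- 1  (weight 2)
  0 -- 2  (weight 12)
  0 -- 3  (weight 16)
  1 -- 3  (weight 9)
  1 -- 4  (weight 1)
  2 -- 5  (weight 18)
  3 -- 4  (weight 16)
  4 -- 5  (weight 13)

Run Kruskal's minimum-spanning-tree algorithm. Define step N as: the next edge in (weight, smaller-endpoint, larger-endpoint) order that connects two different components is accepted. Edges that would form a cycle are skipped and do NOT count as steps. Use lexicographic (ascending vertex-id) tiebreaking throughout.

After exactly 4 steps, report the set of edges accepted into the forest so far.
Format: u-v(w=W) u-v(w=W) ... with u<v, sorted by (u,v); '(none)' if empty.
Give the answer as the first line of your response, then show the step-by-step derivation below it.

0-1(w=2) 0-2(w=12) 1-3(w=9) 1-4(w=1)

step 1: add edge 1-4 (w=1); MST = {1-4(w=1)}
step 2: add edge 0-1 (w=2); MST = {0-1(w=2) 1-4(w=1)}
step 3: add edge 1-3 (w=9); MST = {0-1(w=2) 1-3(w=9) 1-4(w=1)}
step 4: add edge 0-2 (w=12); MST = {0-1(w=2) 0-2(w=12) 1-3(w=9) 1-4(w=1)}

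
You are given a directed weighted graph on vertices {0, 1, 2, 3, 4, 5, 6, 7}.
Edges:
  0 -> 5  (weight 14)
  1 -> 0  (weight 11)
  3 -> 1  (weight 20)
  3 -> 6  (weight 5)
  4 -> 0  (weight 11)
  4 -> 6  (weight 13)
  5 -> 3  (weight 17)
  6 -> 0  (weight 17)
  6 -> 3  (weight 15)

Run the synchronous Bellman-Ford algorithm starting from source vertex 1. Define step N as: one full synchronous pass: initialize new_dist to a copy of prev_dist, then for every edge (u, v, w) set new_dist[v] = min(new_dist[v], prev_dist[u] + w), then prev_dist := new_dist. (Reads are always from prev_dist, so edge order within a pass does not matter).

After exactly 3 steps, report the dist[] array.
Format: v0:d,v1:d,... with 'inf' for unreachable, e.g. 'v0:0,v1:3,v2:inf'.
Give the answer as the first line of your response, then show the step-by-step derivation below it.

v0:11,v1:0,v2:inf,v3:42,v4:inf,v5:25,v6:inf,v7:inf

step 1: dist = v0:11,v1:0,v2:inf,v3:inf,v4:inf,v5:inf,v6:inf,v7:inf
step 2: dist = v0:11,v1:0,v2:inf,v3:inf,v4:inf,v5:25,v6:inf,v7:inf
step 3: dist = v0:11,v1:0,v2:inf,v3:42,v4:inf,v5:25,v6:inf,v7:inf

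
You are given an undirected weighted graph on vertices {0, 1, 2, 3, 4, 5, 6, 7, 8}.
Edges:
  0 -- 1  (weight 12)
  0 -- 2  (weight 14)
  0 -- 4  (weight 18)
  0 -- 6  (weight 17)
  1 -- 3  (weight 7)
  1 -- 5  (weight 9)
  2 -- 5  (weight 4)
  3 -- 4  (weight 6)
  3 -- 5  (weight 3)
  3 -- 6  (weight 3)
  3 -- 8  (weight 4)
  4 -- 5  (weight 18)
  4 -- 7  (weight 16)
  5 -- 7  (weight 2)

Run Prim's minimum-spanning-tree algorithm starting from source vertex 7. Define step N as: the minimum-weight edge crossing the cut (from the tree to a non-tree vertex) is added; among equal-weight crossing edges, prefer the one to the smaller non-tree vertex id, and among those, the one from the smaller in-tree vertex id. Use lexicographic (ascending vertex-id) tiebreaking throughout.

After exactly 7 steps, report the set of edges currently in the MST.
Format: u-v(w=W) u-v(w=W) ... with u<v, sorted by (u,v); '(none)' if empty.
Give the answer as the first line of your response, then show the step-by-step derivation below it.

1-3(w=7) 2-5(w=4) 3-4(w=6) 3-5(w=3) 3-6(w=3) 3-8(w=4) 5-7(w=2)

step 1: add edge 5-7 (w=2); MST = {5-7(w=2)}
step 2: add edge 3-5 (w=3); MST = {3-5(w=3) 5-7(w=2)}
step 3: add edge 3-6 (w=3); MST = {3-5(w=3) 3-6(w=3) 5-7(w=2)}
step 4: add edge 2-5 (w=4); MST = {2-5(w=4) 3-5(w=3) 3-6(w=3) 5-7(w=2)}
step 5: add edge 3-8 (w=4); MST = {2-5(w=4) 3-5(w=3) 3-6(w=3) 3-8(w=4) 5-7(w=2)}
step 6: add edge 3-4 (w=6); MST = {2-5(w=4) 3-4(w=6) 3-5(w=3) 3-6(w=3) 3-8(w=4) 5-7(w=2)}
step 7: add edge 1-3 (w=7); MST = {1-3(w=7) 2-5(w=4) 3-4(w=6) 3-5(w=3) 3-6(w=3) 3-8(w=4) 5-7(w=2)}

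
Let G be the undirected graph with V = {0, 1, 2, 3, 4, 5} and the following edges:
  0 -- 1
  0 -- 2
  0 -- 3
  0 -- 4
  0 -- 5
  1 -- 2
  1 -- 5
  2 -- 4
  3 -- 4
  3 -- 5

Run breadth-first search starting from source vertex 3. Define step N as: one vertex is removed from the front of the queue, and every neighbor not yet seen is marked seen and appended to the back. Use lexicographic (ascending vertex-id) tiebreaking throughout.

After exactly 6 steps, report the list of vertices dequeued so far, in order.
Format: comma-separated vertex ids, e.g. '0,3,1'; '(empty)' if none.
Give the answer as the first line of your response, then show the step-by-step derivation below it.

3,0,4,5,1,2

step 1: dequeue 3; queue=[0,4,5]; order=3
step 2: dequeue 0; queue=[4,5,1,2]; order=3,0
step 3: dequeue 4; queue=[5,1,2]; order=3,0,4
step 4: dequeue 5; queue=[1,2]; order=3,0,4,5
step 5: dequeue 1; queue=[2]; order=3,0,4,5,1
step 6: dequeue 2; queue=[(empty)]; order=3,0,4,5,1,2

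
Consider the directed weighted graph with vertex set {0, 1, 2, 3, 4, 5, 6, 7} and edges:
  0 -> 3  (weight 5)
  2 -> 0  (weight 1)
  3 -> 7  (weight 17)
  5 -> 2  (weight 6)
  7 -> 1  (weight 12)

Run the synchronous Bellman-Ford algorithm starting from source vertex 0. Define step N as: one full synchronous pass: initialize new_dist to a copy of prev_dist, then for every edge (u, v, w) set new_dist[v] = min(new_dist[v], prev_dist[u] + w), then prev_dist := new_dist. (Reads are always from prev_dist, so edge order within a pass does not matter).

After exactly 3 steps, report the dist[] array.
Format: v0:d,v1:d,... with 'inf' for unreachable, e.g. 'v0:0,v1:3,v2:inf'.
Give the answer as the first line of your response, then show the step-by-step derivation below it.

v0:0,v1:34,v2:inf,v3:5,v4:inf,v5:inf,v6:inf,v7:22

step 1: dist = v0:0,v1:inf,v2:inf,v3:5,v4:inf,v5:inf,v6:inf,v7:inf
step 2: dist = v0:0,v1:inf,v2:inf,v3:5,v4:inf,v5:inf,v6:inf,v7:22
step 3: dist = v0:0,v1:34,v2:inf,v3:5,v4:inf,v5:inf,v6:inf,v7:22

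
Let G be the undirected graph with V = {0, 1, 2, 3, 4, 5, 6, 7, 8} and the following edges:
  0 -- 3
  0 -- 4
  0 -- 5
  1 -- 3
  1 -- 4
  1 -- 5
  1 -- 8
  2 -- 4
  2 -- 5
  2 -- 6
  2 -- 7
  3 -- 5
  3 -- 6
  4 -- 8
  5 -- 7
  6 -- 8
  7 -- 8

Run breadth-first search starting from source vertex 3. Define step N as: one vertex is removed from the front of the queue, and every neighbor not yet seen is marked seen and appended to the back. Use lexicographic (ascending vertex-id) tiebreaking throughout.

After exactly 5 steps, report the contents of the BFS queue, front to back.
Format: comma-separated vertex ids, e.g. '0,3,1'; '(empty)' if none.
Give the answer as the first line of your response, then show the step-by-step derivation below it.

4,8,2,7

step 1: dequeue 3; queue=[0,1,5,6]; order=3
step 2: dequeue 0; queue=[1,5,6,4]; order=3,0
step 3: dequeue 1; queue=[5,6,4,8]; order=3,0,1
step 4: dequeue 5; queue=[6,4,8,2,7]; order=3,0,1,5
step 5: dequeue 6; queue=[4,8,2,7]; order=3,0,1,5,6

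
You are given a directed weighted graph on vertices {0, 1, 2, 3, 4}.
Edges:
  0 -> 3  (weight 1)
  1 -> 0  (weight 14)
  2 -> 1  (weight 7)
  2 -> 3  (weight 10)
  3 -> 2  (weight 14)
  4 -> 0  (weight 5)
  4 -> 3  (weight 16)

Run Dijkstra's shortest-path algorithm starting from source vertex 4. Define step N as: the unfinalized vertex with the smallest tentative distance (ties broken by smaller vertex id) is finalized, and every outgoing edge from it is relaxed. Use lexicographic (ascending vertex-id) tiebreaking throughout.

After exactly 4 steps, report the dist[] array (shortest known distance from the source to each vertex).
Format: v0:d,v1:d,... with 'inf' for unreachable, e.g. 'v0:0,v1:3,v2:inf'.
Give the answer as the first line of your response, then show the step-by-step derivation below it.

v0:5,v1:27,v2:20,v3:6,v4:0

step 1: dist = v0:5,v1:inf,v2:inf,v3:16,v4:0
step 2: dist = v0:5,v1:inf,v2:inf,v3:6,v4:0
step 3: dist = v0:5,v1:inf,v2:20,v3:6,v4:0
step 4: dist = v0:5,v1:27,v2:20,v3:6,v4:0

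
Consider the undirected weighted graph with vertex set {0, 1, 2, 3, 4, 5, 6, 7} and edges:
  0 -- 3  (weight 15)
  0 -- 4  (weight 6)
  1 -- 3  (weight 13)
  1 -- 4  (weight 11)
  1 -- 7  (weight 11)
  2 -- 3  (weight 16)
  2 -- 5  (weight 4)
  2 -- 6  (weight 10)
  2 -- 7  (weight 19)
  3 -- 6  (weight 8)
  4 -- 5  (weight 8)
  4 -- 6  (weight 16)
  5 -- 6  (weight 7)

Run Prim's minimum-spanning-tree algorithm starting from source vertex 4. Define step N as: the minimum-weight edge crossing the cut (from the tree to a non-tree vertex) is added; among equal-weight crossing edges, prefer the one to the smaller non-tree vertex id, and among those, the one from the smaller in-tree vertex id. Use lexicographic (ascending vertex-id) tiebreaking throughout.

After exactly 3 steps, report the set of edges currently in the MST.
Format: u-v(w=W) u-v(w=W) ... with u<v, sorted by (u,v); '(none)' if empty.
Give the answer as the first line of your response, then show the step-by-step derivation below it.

0-4(w=6) 2-5(w=4) 4-5(w=8)

step 1: add edge 0-4 (w=6); MST = {0-4(w=6)}
step 2: add edge 4-5 (w=8); MST = {0-4(w=6) 4-5(w=8)}
step 3: add edge 2-5 (w=4); MST = {0-4(w=6) 2-5(w=4) 4-5(w=8)}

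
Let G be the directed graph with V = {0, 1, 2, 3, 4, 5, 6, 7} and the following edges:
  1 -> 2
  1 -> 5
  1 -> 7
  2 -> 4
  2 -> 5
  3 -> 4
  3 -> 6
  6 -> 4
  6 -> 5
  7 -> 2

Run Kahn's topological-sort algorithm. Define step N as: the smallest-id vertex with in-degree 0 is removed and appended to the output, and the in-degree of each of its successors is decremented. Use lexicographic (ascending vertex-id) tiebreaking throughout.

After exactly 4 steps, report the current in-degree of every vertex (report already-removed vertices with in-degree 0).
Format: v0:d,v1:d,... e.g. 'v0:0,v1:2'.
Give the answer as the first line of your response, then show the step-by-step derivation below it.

v0:0,v1:0,v2:1,v3:0,v4:1,v5:1,v6:0,v7:0

step 1: output 0; order=[0]; indeg=(0,0,2,0,3,3,1,1)
step 2: output 1; order=[0,1]; indeg=(0,0,1,0,3,2,1,0)
step 3: output 3; order=[0,1,3]; indeg=(0,0,1,0,2,2,0,0)
step 4: output 6; order=[0,1,3,6]; indeg=(0,0,1,0,1,1,0,0)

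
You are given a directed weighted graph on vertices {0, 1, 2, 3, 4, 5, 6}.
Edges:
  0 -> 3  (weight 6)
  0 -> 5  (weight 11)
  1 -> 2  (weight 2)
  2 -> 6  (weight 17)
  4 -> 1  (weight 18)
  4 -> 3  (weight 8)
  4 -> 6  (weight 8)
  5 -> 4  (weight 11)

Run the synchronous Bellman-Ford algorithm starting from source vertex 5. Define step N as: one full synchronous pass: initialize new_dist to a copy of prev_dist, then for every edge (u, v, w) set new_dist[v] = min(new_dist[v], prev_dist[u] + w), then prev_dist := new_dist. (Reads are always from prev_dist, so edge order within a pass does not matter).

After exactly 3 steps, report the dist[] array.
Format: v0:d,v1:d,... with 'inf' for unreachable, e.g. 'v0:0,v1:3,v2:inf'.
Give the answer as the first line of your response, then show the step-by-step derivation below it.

v0:inf,v1:29,v2:31,v3:19,v4:11,v5:0,v6:19

step 1: dist = v0:inf,v1:inf,v2:inf,v3:inf,v4:11,v5:0,v6:inf
step 2: dist = v0:inf,v1:29,v2:inf,v3:19,v4:11,v5:0,v6:19
step 3: dist = v0:inf,v1:29,v2:31,v3:19,v4:11,v5:0,v6:19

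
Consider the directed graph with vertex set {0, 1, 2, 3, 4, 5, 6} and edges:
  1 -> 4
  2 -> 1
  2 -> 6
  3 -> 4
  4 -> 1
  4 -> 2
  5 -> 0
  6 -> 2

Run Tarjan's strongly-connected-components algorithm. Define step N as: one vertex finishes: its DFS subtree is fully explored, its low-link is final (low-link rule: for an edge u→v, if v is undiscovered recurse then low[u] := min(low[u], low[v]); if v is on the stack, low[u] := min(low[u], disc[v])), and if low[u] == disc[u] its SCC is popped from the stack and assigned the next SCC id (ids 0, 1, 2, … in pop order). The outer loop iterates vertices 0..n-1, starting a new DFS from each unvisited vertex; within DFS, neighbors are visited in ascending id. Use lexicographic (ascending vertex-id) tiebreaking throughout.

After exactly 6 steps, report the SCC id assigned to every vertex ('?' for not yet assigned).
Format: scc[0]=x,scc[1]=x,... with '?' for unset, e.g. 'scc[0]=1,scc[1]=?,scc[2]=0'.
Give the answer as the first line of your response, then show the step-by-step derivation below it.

scc[0]=0,scc[1]=1,scc[2]=1,scc[3]=2,scc[4]=1,scc[5]=?,scc[6]=1

step 1: low=(low[0]=0,low[1]=?,low[2]=?,low[3]=?,low[4]=?,low[5]=?,low[6]=?); scc=(scc[0]=0,scc[1]=?,scc[2]=?,scc[3]=?,scc[4]=?,scc[5]=?,scc[6]=?)
step 2: low=(low[0]=0,low[1]=1,low[2]=1,low[3]=?,low[4]=1,low[5]=?,low[6]=3); scc=(scc[0]=0,scc[1]=?,scc[2]=?,scc[3]=?,scc[4]=?,scc[5]=?,scc[6]=?)
step 3: low=(low[0]=0,low[1]=1,low[2]=1,low[3]=?,low[4]=1,low[5]=?,low[6]=3); scc=(scc[0]=0,scc[1]=?,scc[2]=?,scc[3]=?,scc[4]=?,scc[5]=?,scc[6]=?)
step 4: low=(low[0]=0,low[1]=1,low[2]=1,low[3]=?,low[4]=1,low[5]=?,low[6]=3); scc=(scc[0]=0,scc[1]=?,scc[2]=?,scc[3]=?,scc[4]=?,scc[5]=?,scc[6]=?)
step 5: low=(low[0]=0,low[1]=1,low[2]=1,low[3]=?,low[4]=1,low[5]=?,low[6]=3); scc=(scc[0]=0,scc[1]=1,scc[2]=1,scc[3]=?,scc[4]=1,scc[5]=?,scc[6]=1)
step 6: low=(low[0]=0,low[1]=1,low[2]=1,low[3]=5,low[4]=1,low[5]=?,low[6]=3); scc=(scc[0]=0,scc[1]=1,scc[2]=1,scc[3]=2,scc[4]=1,scc[5]=?,scc[6]=1)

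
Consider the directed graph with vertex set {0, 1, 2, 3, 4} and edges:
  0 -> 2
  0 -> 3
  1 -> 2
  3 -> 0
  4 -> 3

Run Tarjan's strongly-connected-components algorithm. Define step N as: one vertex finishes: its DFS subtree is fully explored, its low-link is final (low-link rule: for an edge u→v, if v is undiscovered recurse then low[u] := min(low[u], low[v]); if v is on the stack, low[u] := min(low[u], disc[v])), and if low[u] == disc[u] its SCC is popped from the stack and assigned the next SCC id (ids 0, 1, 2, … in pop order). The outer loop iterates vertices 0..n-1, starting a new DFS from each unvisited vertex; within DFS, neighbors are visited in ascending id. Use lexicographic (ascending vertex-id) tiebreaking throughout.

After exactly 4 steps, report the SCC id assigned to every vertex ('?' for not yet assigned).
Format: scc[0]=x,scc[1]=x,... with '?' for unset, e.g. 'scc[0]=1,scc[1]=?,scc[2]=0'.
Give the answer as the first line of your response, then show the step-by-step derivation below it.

scc[0]=1,scc[1]=2,scc[2]=0,scc[3]=1,scc[4]=?

step 1: low=(low[0]=0,low[1]=?,low[2]=1,low[3]=?,low[4]=?); scc=(scc[0]=?,scc[1]=?,scc[2]=0,scc[3]=?,scc[4]=?)
step 2: low=(low[0]=0,low[1]=?,low[2]=1,low[3]=0,low[4]=?); scc=(scc[0]=?,scc[1]=?,scc[2]=0,scc[3]=?,scc[4]=?)
step 3: low=(low[0]=0,low[1]=?,low[2]=1,low[3]=0,low[4]=?); scc=(scc[0]=1,scc[1]=?,scc[2]=0,scc[3]=1,scc[4]=?)
step 4: low=(low[0]=0,low[1]=3,low[2]=1,low[3]=0,low[4]=?); scc=(scc[0]=1,scc[1]=2,scc[2]=0,scc[3]=1,scc[4]=?)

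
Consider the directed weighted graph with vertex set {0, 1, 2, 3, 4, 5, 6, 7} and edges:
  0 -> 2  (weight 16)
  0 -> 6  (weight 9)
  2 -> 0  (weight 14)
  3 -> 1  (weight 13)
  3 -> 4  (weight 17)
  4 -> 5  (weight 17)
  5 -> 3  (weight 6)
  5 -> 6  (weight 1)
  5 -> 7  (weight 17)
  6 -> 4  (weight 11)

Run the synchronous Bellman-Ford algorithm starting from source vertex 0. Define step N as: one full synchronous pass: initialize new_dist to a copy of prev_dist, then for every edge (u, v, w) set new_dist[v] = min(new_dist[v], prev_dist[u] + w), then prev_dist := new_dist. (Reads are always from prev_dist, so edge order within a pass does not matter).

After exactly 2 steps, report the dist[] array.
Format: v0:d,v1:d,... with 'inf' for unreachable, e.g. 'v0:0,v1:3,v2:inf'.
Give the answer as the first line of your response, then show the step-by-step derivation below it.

v0:0,v1:inf,v2:16,v3:inf,v4:20,v5:inf,v6:9,v7:inf

step 1: dist = v0:0,v1:inf,v2:16,v3:inf,v4:inf,v5:inf,v6:9,v7:inf
step 2: dist = v0:0,v1:inf,v2:16,v3:inf,v4:20,v5:inf,v6:9,v7:inf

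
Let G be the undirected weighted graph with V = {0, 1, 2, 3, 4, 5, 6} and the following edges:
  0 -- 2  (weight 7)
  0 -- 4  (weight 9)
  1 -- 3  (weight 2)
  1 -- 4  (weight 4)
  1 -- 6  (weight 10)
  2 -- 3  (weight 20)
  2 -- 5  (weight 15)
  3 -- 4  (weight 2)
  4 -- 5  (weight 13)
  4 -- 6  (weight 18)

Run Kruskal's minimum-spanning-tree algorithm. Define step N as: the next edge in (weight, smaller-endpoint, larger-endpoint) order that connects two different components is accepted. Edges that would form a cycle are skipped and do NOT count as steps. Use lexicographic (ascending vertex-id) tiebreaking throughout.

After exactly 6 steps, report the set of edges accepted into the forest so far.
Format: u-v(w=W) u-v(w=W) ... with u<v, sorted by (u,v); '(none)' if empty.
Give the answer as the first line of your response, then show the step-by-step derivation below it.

0-2(w=7) 0-4(w=9) 1-3(w=2) 1-6(w=10) 3-4(w=2) 4-5(w=13)

step 1: add edge 1-3 (w=2); MST = {1-3(w=2)}
step 2: add edge 3-4 (w=2); MST = {1-3(w=2) 3-4(w=2)}
step 3: add edge 0-2 (w=7); MST = {0-2(w=7) 1-3(w=2) 3-4(w=2)}
step 4: add edge 0-4 (w=9); MST = {0-2(w=7) 0-4(w=9) 1-3(w=2) 3-4(w=2)}
step 5: add edge 1-6 (w=10); MST = {0-2(w=7) 0-4(w=9) 1-3(w=2) 1-6(w=10) 3-4(w=2)}
step 6: add edge 4-5 (w=13); MST = {0-2(w=7) 0-4(w=9) 1-3(w=2) 1-6(w=10) 3-4(w=2) 4-5(w=13)}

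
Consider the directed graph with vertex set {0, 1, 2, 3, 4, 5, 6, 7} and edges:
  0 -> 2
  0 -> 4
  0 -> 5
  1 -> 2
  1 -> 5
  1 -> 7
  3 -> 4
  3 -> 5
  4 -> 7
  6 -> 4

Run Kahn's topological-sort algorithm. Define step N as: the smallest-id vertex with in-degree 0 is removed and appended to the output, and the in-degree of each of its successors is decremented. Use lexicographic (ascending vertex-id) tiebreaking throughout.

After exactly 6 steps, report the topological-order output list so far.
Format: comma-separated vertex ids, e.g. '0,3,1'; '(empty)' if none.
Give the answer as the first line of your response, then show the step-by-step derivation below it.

0,1,2,3,5,6

step 1: output 0; order=[0]; indeg=(0,0,1,0,2,2,0,2)
step 2: output 1; order=[0,1]; indeg=(0,0,0,0,2,1,0,1)
step 3: output 2; order=[0,1,2]; indeg=(0,0,0,0,2,1,0,1)
step 4: output 3; order=[0,1,2,3]; indeg=(0,0,0,0,1,0,0,1)
step 5: output 5; order=[0,1,2,3,5]; indeg=(0,0,0,0,1,0,0,1)
step 6: output 6; order=[0,1,2,3,5,6]; indeg=(0,0,0,0,0,0,0,1)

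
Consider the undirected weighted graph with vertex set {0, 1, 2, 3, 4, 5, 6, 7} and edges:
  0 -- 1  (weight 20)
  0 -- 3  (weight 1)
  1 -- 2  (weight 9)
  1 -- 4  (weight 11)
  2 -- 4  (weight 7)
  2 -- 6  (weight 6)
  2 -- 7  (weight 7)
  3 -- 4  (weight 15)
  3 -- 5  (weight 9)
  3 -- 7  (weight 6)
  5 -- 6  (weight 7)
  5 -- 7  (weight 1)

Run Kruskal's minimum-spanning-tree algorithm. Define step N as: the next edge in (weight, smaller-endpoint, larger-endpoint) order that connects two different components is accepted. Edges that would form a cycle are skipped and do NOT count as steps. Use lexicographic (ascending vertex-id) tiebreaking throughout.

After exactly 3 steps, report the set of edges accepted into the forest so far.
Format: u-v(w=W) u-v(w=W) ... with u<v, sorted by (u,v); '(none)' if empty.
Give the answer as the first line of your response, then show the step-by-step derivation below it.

0-3(w=1) 2-6(w=6) 5-7(w=1)

step 1: add edge 0-3 (w=1); MST = {0-3(w=1)}
step 2: add edge 5-7 (w=1); MST = {0-3(w=1) 5-7(w=1)}
step 3: add edge 2-6 (w=6); MST = {0-3(w=1) 2-6(w=6) 5-7(w=1)}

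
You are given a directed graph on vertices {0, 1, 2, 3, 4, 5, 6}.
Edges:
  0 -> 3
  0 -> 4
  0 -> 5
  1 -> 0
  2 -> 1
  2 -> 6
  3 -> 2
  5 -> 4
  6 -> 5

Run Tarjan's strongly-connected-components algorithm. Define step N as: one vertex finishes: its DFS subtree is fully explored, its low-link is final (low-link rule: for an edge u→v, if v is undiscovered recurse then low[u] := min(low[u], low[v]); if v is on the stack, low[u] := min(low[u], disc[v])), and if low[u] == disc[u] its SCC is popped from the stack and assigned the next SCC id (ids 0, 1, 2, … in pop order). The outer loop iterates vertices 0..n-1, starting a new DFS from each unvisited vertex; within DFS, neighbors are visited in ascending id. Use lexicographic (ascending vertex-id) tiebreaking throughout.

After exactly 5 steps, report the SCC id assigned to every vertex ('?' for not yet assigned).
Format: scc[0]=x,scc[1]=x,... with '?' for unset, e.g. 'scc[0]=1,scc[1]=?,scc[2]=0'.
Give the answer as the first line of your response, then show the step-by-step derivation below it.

scc[0]=?,scc[1]=?,scc[2]=?,scc[3]=?,scc[4]=0,scc[5]=1,scc[6]=2

step 1: low=(low[0]=0,low[1]=0,low[2]=2,low[3]=1,low[4]=?,low[5]=?,low[6]=?); scc=(scc[0]=?,scc[1]=?,scc[2]=?,scc[3]=?,scc[4]=?,scc[5]=?,scc[6]=?)
step 2: low=(low[0]=0,low[1]=0,low[2]=0,low[3]=1,low[4]=6,low[5]=5,low[6]=4); scc=(scc[0]=?,scc[1]=?,scc[2]=?,scc[3]=?,scc[4]=0,scc[5]=?,scc[6]=?)
step 3: low=(low[0]=0,low[1]=0,low[2]=0,low[3]=1,low[4]=6,low[5]=5,low[6]=4); scc=(scc[0]=?,scc[1]=?,scc[2]=?,scc[3]=?,scc[4]=0,scc[5]=1,scc[6]=?)
step 4: low=(low[0]=0,low[1]=0,low[2]=0,low[3]=1,low[4]=6,low[5]=5,low[6]=4); scc=(scc[0]=?,scc[1]=?,scc[2]=?,scc[3]=?,scc[4]=0,scc[5]=1,scc[6]=2)
step 5: low=(low[0]=0,low[1]=0,low[2]=0,low[3]=1,low[4]=6,low[5]=5,low[6]=4); scc=(scc[0]=?,scc[1]=?,scc[2]=?,scc[3]=?,scc[4]=0,scc[5]=1,scc[6]=2)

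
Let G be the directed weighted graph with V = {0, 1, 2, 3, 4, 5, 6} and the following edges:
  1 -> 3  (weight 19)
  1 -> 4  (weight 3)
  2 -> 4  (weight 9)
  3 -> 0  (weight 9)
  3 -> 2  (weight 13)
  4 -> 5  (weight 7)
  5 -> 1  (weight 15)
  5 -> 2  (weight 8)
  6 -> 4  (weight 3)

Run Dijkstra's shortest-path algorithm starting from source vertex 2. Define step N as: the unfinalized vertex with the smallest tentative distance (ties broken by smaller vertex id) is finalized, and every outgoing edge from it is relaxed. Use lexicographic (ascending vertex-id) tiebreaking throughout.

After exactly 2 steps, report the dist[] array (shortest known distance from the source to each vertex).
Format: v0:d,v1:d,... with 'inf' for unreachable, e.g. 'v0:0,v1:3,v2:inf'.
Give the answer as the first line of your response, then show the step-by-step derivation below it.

v0:inf,v1:inf,v2:0,v3:inf,v4:9,v5:16,v6:inf

step 1: dist = v0:inf,v1:inf,v2:0,v3:inf,v4:9,v5:inf,v6:inf
step 2: dist = v0:inf,v1:inf,v2:0,v3:inf,v4:9,v5:16,v6:inf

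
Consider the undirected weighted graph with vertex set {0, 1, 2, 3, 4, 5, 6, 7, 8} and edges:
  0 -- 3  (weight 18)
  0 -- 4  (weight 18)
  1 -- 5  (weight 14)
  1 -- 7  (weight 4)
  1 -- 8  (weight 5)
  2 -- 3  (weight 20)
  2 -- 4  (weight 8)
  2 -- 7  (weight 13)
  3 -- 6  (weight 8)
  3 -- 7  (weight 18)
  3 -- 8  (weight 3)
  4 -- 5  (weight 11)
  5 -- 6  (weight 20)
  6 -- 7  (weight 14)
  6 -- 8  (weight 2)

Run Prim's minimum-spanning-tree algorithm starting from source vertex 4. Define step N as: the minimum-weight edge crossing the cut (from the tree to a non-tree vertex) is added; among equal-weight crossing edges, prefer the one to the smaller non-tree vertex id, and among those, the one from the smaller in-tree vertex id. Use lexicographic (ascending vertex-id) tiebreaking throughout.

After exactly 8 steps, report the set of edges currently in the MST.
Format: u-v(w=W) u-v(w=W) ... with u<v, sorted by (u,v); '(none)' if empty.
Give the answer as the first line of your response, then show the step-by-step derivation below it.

0-3(w=18) 1-7(w=4) 1-8(w=5) 2-4(w=8) 2-7(w=13) 3-8(w=3) 4-5(w=11) 6-8(w=2)

step 1: add edge 2-4 (w=8); MST = {2-4(w=8)}
step 2: add edge 4-5 (w=11); MST = {2-4(w=8) 4-5(w=11)}
step 3: add edge 2-7 (w=13); MST = {2-4(w=8) 2-7(w=13) 4-5(w=11)}
step 4: add edge 1-7 (w=4); MST = {1-7(w=4) 2-4(w=8) 2-7(w=13) 4-5(w=11)}
step 5: add edge 1-8 (w=5); MST = {1-7(w=4) 1-8(w=5) 2-4(w=8) 2-7(w=13) 4-5(w=11)}
step 6: add edge 6-8 (w=2); MST = {1-7(w=4) 1-8(w=5) 2-4(w=8) 2-7(w=13) 4-5(w=11) 6-8(w=2)}
step 7: add edge 3-8 (w=3); MST = {1-7(w=4) 1-8(w=5) 2-4(w=8) 2-7(w=13) 3-8(w=3) 4-5(w=11) 6-8(w=2)}
step 8: add edge 0-3 (w=18); MST = {0-3(w=18) 1-7(w=4) 1-8(w=5) 2-4(w=8) 2-7(w=13) 3-8(w=3) 4-5(w=11) 6-8(w=2)}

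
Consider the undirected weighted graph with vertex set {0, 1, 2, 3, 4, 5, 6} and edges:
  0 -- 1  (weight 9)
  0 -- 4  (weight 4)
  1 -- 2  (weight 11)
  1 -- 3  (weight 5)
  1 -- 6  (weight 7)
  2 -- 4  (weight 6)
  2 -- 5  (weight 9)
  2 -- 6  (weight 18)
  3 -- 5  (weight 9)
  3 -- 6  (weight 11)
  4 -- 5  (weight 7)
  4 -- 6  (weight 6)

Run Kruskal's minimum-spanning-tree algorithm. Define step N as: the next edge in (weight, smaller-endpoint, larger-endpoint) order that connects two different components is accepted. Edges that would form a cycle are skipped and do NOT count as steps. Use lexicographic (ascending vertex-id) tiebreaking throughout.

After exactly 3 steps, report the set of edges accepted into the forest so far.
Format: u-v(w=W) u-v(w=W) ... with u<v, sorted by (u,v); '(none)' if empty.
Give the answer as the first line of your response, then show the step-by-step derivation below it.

0-4(w=4) 1-3(w=5) 2-4(w=6)

step 1: add edge 0-4 (w=4); MST = {0-4(w=4)}
step 2: add edge 1-3 (w=5); MST = {0-4(w=4) 1-3(w=5)}
step 3: add edge 2-4 (w=6); MST = {0-4(w=4) 1-3(w=5) 2-4(w=6)}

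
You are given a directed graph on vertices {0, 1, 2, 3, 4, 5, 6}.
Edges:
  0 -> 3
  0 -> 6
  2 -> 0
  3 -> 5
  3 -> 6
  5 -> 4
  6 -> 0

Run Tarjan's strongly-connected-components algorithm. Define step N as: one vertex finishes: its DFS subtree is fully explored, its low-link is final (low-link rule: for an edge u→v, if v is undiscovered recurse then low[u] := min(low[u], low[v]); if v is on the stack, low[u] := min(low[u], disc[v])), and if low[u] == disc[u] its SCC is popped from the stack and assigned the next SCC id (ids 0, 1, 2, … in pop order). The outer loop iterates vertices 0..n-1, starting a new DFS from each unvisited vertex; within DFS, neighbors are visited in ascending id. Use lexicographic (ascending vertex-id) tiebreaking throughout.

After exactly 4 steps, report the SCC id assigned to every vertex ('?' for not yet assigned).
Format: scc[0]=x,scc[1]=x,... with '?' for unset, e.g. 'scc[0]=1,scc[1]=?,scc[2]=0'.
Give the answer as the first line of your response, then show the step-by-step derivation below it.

scc[0]=?,scc[1]=?,scc[2]=?,scc[3]=?,scc[4]=0,scc[5]=1,scc[6]=?

step 1: low=(low[0]=0,low[1]=?,low[2]=?,low[3]=1,low[4]=3,low[5]=2,low[6]=?); scc=(scc[0]=?,scc[1]=?,scc[2]=?,scc[3]=?,scc[4]=0,scc[5]=?,scc[6]=?)
step 2: low=(low[0]=0,low[1]=?,low[2]=?,low[3]=1,low[4]=3,low[5]=2,low[6]=?); scc=(scc[0]=?,scc[1]=?,scc[2]=?,scc[3]=?,scc[4]=0,scc[5]=1,scc[6]=?)
step 3: low=(low[0]=0,low[1]=?,low[2]=?,low[3]=1,low[4]=3,low[5]=2,low[6]=0); scc=(scc[0]=?,scc[1]=?,scc[2]=?,scc[3]=?,scc[4]=0,scc[5]=1,scc[6]=?)
step 4: low=(low[0]=0,low[1]=?,low[2]=?,low[3]=0,low[4]=3,low[5]=2,low[6]=0); scc=(scc[0]=?,scc[1]=?,scc[2]=?,scc[3]=?,scc[4]=0,scc[5]=1,scc[6]=?)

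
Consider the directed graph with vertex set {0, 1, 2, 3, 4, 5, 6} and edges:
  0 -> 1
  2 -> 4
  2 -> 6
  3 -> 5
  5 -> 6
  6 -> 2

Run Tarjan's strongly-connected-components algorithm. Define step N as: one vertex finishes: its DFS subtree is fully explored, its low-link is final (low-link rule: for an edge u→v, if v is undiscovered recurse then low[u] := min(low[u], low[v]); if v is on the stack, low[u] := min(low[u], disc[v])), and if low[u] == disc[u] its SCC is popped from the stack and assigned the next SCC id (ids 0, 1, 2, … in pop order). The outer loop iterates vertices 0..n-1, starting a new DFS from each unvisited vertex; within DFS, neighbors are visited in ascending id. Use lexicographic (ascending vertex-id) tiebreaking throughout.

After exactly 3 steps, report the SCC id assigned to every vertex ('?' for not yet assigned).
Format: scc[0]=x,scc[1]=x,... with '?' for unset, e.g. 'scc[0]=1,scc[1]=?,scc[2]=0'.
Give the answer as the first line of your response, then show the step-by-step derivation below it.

scc[0]=1,scc[1]=0,scc[2]=?,scc[3]=?,scc[4]=2,scc[5]=?,scc[6]=?

step 1: low=(low[0]=0,low[1]=1,low[2]=?,low[3]=?,low[4]=?,low[5]=?,low[6]=?); scc=(scc[0]=?,scc[1]=0,scc[2]=?,scc[3]=?,scc[4]=?,scc[5]=?,scc[6]=?)
step 2: low=(low[0]=0,low[1]=1,low[2]=?,low[3]=?,low[4]=?,low[5]=?,low[6]=?); scc=(scc[0]=1,scc[1]=0,scc[2]=?,scc[3]=?,scc[4]=?,scc[5]=?,scc[6]=?)
step 3: low=(low[0]=0,low[1]=1,low[2]=2,low[3]=?,low[4]=3,low[5]=?,low[6]=?); scc=(scc[0]=1,scc[1]=0,scc[2]=?,scc[3]=?,scc[4]=2,scc[5]=?,scc[6]=?)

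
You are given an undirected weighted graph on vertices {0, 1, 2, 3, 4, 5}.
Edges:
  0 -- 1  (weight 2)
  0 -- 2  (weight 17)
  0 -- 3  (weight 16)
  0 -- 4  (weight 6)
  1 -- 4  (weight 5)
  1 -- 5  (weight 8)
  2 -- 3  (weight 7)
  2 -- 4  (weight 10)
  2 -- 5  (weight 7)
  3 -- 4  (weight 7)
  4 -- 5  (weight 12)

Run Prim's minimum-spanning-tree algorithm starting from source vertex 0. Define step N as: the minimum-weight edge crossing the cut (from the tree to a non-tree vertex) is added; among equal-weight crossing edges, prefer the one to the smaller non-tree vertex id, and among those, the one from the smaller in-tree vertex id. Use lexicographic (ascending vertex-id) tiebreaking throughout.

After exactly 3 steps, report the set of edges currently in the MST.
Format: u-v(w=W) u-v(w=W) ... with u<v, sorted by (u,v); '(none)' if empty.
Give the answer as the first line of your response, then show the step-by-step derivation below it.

0-1(w=2) 1-4(w=5) 3-4(w=7)

step 1: add edge 0-1 (w=2); MST = {0-1(w=2)}
step 2: add edge 1-4 (w=5); MST = {0-1(w=2) 1-4(w=5)}
step 3: add edge 3-4 (w=7); MST = {0-1(w=2) 1-4(w=5) 3-4(w=7)}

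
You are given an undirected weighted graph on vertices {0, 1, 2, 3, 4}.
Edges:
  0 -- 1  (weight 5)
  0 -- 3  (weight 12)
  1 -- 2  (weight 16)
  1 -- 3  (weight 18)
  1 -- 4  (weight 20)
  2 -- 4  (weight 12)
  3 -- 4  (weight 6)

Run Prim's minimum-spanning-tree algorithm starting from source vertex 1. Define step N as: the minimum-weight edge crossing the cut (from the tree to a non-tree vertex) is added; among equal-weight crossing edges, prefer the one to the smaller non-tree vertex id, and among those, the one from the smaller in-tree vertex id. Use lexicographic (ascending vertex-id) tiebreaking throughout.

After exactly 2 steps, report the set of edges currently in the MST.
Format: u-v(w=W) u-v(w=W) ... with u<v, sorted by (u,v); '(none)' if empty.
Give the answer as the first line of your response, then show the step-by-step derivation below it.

0-1(w=5) 0-3(w=12)

step 1: add edge 0-1 (w=5); MST = {0-1(w=5)}
step 2: add edge 0-3 (w=12); MST = {0-1(w=5) 0-3(w=12)}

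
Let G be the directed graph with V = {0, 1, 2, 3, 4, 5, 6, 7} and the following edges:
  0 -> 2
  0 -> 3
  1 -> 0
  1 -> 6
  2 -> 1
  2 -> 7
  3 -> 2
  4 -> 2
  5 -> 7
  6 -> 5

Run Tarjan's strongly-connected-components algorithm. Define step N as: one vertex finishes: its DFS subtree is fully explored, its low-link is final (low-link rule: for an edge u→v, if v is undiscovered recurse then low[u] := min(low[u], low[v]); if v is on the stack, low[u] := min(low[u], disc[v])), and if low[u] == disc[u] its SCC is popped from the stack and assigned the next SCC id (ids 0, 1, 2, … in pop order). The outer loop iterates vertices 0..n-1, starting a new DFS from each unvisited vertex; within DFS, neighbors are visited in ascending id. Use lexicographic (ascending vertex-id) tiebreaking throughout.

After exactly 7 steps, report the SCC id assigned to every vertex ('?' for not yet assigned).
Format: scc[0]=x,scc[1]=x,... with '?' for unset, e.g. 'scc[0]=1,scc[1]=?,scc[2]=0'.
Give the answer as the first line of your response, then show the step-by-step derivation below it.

scc[0]=3,scc[1]=3,scc[2]=3,scc[3]=3,scc[4]=?,scc[5]=1,scc[6]=2,scc[7]=0

step 1: low=(low[0]=0,low[1]=0,low[2]=1,low[3]=?,low[4]=?,low[5]=4,low[6]=3,low[7]=5); scc=(scc[0]=?,scc[1]=?,scc[2]=?,scc[3]=?,scc[4]=?,scc[5]=?,scc[6]=?,scc[7]=0)
step 2: low=(low[0]=0,low[1]=0,low[2]=1,low[3]=?,low[4]=?,low[5]=4,low[6]=3,low[7]=5); scc=(scc[0]=?,scc[1]=?,scc[2]=?,scc[3]=?,scc[4]=?,scc[5]=1,scc[6]=?,scc[7]=0)
step 3: low=(low[0]=0,low[1]=0,low[2]=1,low[3]=?,low[4]=?,low[5]=4,low[6]=3,low[7]=5); scc=(scc[0]=?,scc[1]=?,scc[2]=?,scc[3]=?,scc[4]=?,scc[5]=1,scc[6]=2,scc[7]=0)
step 4: low=(low[0]=0,low[1]=0,low[2]=1,low[3]=?,low[4]=?,low[5]=4,low[6]=3,low[7]=5); scc=(scc[0]=?,scc[1]=?,scc[2]=?,scc[3]=?,scc[4]=?,scc[5]=1,scc[6]=2,scc[7]=0)
step 5: low=(low[0]=0,low[1]=0,low[2]=0,low[3]=?,low[4]=?,low[5]=4,low[6]=3,low[7]=5); scc=(scc[0]=?,scc[1]=?,scc[2]=?,scc[3]=?,scc[4]=?,scc[5]=1,scc[6]=2,scc[7]=0)
step 6: low=(low[0]=0,low[1]=0,low[2]=0,low[3]=1,low[4]=?,low[5]=4,low[6]=3,low[7]=5); scc=(scc[0]=?,scc[1]=?,scc[2]=?,scc[3]=?,scc[4]=?,scc[5]=1,scc[6]=2,scc[7]=0)
step 7: low=(low[0]=0,low[1]=0,low[2]=0,low[3]=1,low[4]=?,low[5]=4,low[6]=3,low[7]=5); scc=(scc[0]=3,scc[1]=3,scc[2]=3,scc[3]=3,scc[4]=?,scc[5]=1,scc[6]=2,scc[7]=0)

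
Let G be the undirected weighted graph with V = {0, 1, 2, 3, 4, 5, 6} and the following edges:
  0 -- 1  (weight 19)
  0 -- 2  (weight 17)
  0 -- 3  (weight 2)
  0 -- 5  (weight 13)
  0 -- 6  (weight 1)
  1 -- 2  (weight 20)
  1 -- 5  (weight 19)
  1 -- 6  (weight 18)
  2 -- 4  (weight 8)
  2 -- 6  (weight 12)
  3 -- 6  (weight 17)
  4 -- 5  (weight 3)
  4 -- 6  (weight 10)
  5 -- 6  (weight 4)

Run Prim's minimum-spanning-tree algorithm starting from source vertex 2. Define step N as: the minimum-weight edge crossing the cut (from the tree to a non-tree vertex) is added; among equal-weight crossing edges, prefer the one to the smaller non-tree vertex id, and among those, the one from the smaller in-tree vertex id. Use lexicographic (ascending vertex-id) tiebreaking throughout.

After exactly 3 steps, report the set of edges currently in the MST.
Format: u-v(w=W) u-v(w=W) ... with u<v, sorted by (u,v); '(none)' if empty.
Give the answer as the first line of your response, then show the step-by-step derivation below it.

2-4(w=8) 4-5(w=3) 5-6(w=4)

step 1: add edge 2-4 (w=8); MST = {2-4(w=8)}
step 2: add edge 4-5 (w=3); MST = {2-4(w=8) 4-5(w=3)}
step 3: add edge 5-6 (w=4); MST = {2-4(w=8) 4-5(w=3) 5-6(w=4)}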